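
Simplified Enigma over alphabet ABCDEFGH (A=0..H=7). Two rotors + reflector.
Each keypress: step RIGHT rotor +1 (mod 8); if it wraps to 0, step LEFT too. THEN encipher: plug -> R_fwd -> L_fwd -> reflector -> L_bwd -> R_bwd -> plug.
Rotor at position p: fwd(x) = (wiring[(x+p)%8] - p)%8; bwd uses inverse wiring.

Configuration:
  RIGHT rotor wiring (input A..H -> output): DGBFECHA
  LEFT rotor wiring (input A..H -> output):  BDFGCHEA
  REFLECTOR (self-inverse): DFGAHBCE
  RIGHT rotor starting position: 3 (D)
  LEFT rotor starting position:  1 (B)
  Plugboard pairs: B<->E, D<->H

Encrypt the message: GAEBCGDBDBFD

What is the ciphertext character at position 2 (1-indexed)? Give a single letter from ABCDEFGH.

Char 1 ('G'): step: R->4, L=1; G->plug->G->R->F->L->D->refl->A->L'->H->R'->E->plug->B
Char 2 ('A'): step: R->5, L=1; A->plug->A->R->F->L->D->refl->A->L'->H->R'->H->plug->D

D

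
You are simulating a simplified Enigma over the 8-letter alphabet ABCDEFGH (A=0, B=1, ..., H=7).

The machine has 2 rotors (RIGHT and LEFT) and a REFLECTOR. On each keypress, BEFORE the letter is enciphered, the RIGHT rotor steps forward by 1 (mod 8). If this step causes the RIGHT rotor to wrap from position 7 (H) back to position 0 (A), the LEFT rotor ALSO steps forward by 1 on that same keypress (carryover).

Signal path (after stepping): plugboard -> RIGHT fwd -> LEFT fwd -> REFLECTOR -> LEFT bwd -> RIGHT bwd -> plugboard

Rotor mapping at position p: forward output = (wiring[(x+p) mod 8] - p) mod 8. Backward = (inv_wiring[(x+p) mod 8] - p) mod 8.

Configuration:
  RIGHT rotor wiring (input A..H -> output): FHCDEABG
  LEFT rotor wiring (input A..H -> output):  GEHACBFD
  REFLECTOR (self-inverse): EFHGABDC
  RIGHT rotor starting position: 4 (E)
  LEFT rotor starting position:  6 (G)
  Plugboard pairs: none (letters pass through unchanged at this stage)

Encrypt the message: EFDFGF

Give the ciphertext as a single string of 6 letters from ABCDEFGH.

Answer: GBADEC

Derivation:
Char 1 ('E'): step: R->5, L=6; E->plug->E->R->C->L->A->refl->E->L'->G->R'->G->plug->G
Char 2 ('F'): step: R->6, L=6; F->plug->F->R->F->L->C->refl->H->L'->A->R'->B->plug->B
Char 3 ('D'): step: R->7, L=6; D->plug->D->R->D->L->G->refl->D->L'->H->R'->A->plug->A
Char 4 ('F'): step: R->0, L->7 (L advanced); F->plug->F->R->A->L->E->refl->A->L'->D->R'->D->plug->D
Char 5 ('G'): step: R->1, L=7; G->plug->G->R->F->L->D->refl->G->L'->H->R'->E->plug->E
Char 6 ('F'): step: R->2, L=7; F->plug->F->R->E->L->B->refl->F->L'->C->R'->C->plug->C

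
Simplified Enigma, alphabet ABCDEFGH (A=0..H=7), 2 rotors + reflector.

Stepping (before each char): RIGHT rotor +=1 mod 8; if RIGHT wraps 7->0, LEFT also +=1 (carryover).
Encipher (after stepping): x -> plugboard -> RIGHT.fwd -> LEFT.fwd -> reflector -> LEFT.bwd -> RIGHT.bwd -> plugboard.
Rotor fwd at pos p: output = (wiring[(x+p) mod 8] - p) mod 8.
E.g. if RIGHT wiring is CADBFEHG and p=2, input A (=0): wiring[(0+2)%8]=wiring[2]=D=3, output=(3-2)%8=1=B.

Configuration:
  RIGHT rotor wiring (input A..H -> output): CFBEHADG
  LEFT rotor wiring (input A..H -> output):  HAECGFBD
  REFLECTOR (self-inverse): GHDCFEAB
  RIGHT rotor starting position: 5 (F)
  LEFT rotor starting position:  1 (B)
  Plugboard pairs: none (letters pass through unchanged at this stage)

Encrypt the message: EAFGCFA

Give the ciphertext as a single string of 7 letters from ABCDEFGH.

Answer: CEGAFAH

Derivation:
Char 1 ('E'): step: R->6, L=1; E->plug->E->R->D->L->F->refl->E->L'->E->R'->C->plug->C
Char 2 ('A'): step: R->7, L=1; A->plug->A->R->H->L->G->refl->A->L'->F->R'->E->plug->E
Char 3 ('F'): step: R->0, L->2 (L advanced); F->plug->F->R->A->L->C->refl->D->L'->D->R'->G->plug->G
Char 4 ('G'): step: R->1, L=2; G->plug->G->R->F->L->B->refl->H->L'->E->R'->A->plug->A
Char 5 ('C'): step: R->2, L=2; C->plug->C->R->F->L->B->refl->H->L'->E->R'->F->plug->F
Char 6 ('F'): step: R->3, L=2; F->plug->F->R->H->L->G->refl->A->L'->B->R'->A->plug->A
Char 7 ('A'): step: R->4, L=2; A->plug->A->R->D->L->D->refl->C->L'->A->R'->H->plug->H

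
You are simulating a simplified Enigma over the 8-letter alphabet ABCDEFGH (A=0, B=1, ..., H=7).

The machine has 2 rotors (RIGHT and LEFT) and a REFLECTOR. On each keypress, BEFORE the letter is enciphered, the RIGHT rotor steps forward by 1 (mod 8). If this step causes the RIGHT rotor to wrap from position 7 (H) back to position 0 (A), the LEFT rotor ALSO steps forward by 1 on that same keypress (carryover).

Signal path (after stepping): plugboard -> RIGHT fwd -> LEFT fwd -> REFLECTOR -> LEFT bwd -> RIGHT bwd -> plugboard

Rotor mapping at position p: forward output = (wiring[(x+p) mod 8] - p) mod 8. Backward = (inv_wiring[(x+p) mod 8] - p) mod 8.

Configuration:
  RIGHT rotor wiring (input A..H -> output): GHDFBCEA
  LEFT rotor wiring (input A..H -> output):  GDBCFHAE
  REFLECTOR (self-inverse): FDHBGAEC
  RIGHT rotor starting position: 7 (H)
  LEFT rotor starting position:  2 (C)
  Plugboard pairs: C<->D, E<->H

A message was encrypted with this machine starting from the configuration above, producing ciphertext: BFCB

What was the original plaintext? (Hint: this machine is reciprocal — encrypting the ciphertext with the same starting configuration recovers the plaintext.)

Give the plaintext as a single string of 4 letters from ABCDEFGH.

Answer: FAAF

Derivation:
Char 1 ('B'): step: R->0, L->3 (L advanced); B->plug->B->R->H->L->G->refl->E->L'->C->R'->F->plug->F
Char 2 ('F'): step: R->1, L=3; F->plug->F->R->D->L->F->refl->A->L'->G->R'->A->plug->A
Char 3 ('C'): step: R->2, L=3; C->plug->D->R->A->L->H->refl->C->L'->B->R'->A->plug->A
Char 4 ('B'): step: R->3, L=3; B->plug->B->R->G->L->A->refl->F->L'->D->R'->F->plug->F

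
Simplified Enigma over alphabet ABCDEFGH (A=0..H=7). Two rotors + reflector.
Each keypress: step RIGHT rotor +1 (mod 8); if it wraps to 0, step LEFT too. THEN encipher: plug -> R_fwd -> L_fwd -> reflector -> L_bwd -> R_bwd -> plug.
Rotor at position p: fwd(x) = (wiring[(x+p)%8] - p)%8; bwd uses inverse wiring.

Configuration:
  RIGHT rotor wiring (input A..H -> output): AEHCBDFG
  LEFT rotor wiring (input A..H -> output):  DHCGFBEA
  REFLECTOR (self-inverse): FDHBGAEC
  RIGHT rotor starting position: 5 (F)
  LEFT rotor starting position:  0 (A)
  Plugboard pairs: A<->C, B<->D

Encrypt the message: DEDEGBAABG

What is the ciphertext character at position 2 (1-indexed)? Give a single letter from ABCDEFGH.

Char 1 ('D'): step: R->6, L=0; D->plug->B->R->A->L->D->refl->B->L'->F->R'->H->plug->H
Char 2 ('E'): step: R->7, L=0; E->plug->E->R->D->L->G->refl->E->L'->G->R'->H->plug->H

H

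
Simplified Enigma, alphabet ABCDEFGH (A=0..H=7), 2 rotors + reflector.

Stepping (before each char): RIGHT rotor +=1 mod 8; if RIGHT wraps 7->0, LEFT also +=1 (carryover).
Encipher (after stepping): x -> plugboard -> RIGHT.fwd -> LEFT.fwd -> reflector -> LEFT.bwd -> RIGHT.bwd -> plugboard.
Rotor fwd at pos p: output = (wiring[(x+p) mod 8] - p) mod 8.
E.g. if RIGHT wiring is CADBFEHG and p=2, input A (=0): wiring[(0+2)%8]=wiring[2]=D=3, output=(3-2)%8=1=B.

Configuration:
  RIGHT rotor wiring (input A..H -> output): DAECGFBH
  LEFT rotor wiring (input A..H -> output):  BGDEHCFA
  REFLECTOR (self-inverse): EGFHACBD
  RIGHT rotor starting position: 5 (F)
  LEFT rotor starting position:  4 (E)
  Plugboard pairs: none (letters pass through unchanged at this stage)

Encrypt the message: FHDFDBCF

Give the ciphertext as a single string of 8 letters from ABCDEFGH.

Answer: CCEAGHFA

Derivation:
Char 1 ('F'): step: R->6, L=4; F->plug->F->R->E->L->F->refl->C->L'->F->R'->C->plug->C
Char 2 ('H'): step: R->7, L=4; H->plug->H->R->C->L->B->refl->G->L'->B->R'->C->plug->C
Char 3 ('D'): step: R->0, L->5 (L advanced); D->plug->D->R->C->L->D->refl->H->L'->G->R'->E->plug->E
Char 4 ('F'): step: R->1, L=5; F->plug->F->R->A->L->F->refl->C->L'->H->R'->A->plug->A
Char 5 ('D'): step: R->2, L=5; D->plug->D->R->D->L->E->refl->A->L'->B->R'->G->plug->G
Char 6 ('B'): step: R->3, L=5; B->plug->B->R->D->L->E->refl->A->L'->B->R'->H->plug->H
Char 7 ('C'): step: R->4, L=5; C->plug->C->R->F->L->G->refl->B->L'->E->R'->F->plug->F
Char 8 ('F'): step: R->5, L=5; F->plug->F->R->H->L->C->refl->F->L'->A->R'->A->plug->A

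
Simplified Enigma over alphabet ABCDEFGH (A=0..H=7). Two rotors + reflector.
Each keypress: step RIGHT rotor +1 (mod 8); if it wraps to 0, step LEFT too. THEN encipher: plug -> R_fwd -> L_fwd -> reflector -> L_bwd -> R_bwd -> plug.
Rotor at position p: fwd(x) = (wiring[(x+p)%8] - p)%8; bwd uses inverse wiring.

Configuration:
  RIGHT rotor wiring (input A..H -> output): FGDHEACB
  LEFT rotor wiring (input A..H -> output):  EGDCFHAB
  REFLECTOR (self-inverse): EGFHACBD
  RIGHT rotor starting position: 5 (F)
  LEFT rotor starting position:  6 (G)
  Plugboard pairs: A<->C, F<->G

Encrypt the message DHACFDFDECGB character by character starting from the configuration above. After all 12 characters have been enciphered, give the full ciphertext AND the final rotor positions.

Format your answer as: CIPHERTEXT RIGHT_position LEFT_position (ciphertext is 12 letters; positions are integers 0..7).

Answer: CGBEDADEADBC 1 0

Derivation:
Char 1 ('D'): step: R->6, L=6; D->plug->D->R->A->L->C->refl->F->L'->E->R'->A->plug->C
Char 2 ('H'): step: R->7, L=6; H->plug->H->R->D->L->A->refl->E->L'->F->R'->F->plug->G
Char 3 ('A'): step: R->0, L->7 (L advanced); A->plug->C->R->D->L->E->refl->A->L'->G->R'->B->plug->B
Char 4 ('C'): step: R->1, L=7; C->plug->A->R->F->L->G->refl->B->L'->H->R'->E->plug->E
Char 5 ('F'): step: R->2, L=7; F->plug->G->R->D->L->E->refl->A->L'->G->R'->D->plug->D
Char 6 ('D'): step: R->3, L=7; D->plug->D->R->H->L->B->refl->G->L'->F->R'->C->plug->A
Char 7 ('F'): step: R->4, L=7; F->plug->G->R->H->L->B->refl->G->L'->F->R'->D->plug->D
Char 8 ('D'): step: R->5, L=7; D->plug->D->R->A->L->C->refl->F->L'->B->R'->E->plug->E
Char 9 ('E'): step: R->6, L=7; E->plug->E->R->F->L->G->refl->B->L'->H->R'->C->plug->A
Char 10 ('C'): step: R->7, L=7; C->plug->A->R->C->L->H->refl->D->L'->E->R'->D->plug->D
Char 11 ('G'): step: R->0, L->0 (L advanced); G->plug->F->R->A->L->E->refl->A->L'->G->R'->B->plug->B
Char 12 ('B'): step: R->1, L=0; B->plug->B->R->C->L->D->refl->H->L'->F->R'->A->plug->C
Final: ciphertext=CGBEDADEADBC, RIGHT=1, LEFT=0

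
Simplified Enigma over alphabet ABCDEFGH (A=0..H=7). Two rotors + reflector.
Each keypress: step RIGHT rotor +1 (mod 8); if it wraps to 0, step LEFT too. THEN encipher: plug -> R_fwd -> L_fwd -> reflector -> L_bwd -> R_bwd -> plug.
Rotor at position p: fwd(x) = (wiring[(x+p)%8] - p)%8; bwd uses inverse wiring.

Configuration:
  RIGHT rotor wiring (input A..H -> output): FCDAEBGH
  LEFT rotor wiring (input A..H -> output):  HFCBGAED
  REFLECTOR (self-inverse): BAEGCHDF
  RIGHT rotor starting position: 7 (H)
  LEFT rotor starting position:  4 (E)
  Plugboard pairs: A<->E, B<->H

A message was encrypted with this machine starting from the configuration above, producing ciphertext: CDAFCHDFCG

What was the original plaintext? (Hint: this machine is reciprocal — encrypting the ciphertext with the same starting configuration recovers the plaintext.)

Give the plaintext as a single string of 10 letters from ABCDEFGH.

Answer: GGDBEACAFH

Derivation:
Char 1 ('C'): step: R->0, L->5 (L advanced); C->plug->C->R->D->L->C->refl->E->L'->G->R'->G->plug->G
Char 2 ('D'): step: R->1, L=5; D->plug->D->R->D->L->C->refl->E->L'->G->R'->G->plug->G
Char 3 ('A'): step: R->2, L=5; A->plug->E->R->E->L->A->refl->B->L'->H->R'->D->plug->D
Char 4 ('F'): step: R->3, L=5; F->plug->F->R->C->L->G->refl->D->L'->A->R'->H->plug->B
Char 5 ('C'): step: R->4, L=5; C->plug->C->R->C->L->G->refl->D->L'->A->R'->A->plug->E
Char 6 ('H'): step: R->5, L=5; H->plug->B->R->B->L->H->refl->F->L'->F->R'->E->plug->A
Char 7 ('D'): step: R->6, L=5; D->plug->D->R->E->L->A->refl->B->L'->H->R'->C->plug->C
Char 8 ('F'): step: R->7, L=5; F->plug->F->R->F->L->F->refl->H->L'->B->R'->E->plug->A
Char 9 ('C'): step: R->0, L->6 (L advanced); C->plug->C->R->D->L->H->refl->F->L'->B->R'->F->plug->F
Char 10 ('G'): step: R->1, L=6; G->plug->G->R->G->L->A->refl->B->L'->C->R'->B->plug->H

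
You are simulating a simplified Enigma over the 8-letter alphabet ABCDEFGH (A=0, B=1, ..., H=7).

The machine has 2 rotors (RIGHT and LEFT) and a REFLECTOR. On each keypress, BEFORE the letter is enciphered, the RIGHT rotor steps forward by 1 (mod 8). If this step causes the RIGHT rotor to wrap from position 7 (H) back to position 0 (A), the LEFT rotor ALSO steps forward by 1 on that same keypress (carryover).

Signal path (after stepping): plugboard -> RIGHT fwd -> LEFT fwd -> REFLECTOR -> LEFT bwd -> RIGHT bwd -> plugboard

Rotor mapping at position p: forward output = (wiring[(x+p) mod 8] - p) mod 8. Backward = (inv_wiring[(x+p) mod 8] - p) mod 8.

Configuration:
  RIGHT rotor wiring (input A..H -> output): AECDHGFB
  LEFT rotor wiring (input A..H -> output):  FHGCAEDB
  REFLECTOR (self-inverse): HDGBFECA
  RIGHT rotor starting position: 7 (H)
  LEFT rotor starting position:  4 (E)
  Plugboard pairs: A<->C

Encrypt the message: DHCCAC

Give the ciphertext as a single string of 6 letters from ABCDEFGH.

Answer: CEEAEA

Derivation:
Char 1 ('D'): step: R->0, L->5 (L advanced); D->plug->D->R->D->L->A->refl->H->L'->A->R'->A->plug->C
Char 2 ('H'): step: R->1, L=5; H->plug->H->R->H->L->D->refl->B->L'->F->R'->E->plug->E
Char 3 ('C'): step: R->2, L=5; C->plug->A->R->A->L->H->refl->A->L'->D->R'->E->plug->E
Char 4 ('C'): step: R->3, L=5; C->plug->A->R->A->L->H->refl->A->L'->D->R'->C->plug->A
Char 5 ('A'): step: R->4, L=5; A->plug->C->R->B->L->G->refl->C->L'->E->R'->E->plug->E
Char 6 ('C'): step: R->5, L=5; C->plug->A->R->B->L->G->refl->C->L'->E->R'->C->plug->A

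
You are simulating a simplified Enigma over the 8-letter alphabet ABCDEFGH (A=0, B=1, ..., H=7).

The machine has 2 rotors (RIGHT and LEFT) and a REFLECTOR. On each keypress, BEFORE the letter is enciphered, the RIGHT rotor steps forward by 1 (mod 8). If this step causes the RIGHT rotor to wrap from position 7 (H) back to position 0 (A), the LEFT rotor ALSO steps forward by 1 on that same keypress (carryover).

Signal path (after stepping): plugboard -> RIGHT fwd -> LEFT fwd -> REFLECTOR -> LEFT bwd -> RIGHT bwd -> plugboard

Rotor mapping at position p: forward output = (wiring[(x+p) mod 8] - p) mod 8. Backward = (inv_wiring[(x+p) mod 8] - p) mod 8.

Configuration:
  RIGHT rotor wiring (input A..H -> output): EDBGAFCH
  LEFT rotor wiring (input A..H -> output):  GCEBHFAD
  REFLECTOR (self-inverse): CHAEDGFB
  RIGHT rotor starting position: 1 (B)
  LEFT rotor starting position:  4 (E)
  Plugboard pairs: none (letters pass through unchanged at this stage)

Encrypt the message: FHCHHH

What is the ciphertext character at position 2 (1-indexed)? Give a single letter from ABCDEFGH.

Char 1 ('F'): step: R->2, L=4; F->plug->F->R->F->L->G->refl->F->L'->H->R'->A->plug->A
Char 2 ('H'): step: R->3, L=4; H->plug->H->R->G->L->A->refl->C->L'->E->R'->E->plug->E

E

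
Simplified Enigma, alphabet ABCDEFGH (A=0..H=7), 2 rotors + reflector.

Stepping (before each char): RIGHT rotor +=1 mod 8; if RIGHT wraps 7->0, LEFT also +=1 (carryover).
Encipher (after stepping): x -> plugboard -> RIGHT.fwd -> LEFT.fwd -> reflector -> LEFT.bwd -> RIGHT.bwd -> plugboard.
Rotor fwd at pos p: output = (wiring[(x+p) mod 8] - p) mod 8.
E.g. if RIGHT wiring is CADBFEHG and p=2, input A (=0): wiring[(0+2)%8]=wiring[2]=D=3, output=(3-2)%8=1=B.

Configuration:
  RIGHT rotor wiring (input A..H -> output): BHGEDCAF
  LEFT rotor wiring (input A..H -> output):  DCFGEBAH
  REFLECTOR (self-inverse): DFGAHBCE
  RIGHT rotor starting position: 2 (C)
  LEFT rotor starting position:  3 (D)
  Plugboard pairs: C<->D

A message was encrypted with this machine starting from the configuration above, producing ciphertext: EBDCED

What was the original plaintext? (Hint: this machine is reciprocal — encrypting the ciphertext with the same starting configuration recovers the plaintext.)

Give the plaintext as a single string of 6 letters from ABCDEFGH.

Answer: DDADDA

Derivation:
Char 1 ('E'): step: R->3, L=3; E->plug->E->R->C->L->G->refl->C->L'->H->R'->C->plug->D
Char 2 ('B'): step: R->4, L=3; B->plug->B->R->G->L->H->refl->E->L'->E->R'->C->plug->D
Char 3 ('D'): step: R->5, L=3; D->plug->C->R->A->L->D->refl->A->L'->F->R'->A->plug->A
Char 4 ('C'): step: R->6, L=3; C->plug->D->R->B->L->B->refl->F->L'->D->R'->C->plug->D
Char 5 ('E'): step: R->7, L=3; E->plug->E->R->F->L->A->refl->D->L'->A->R'->C->plug->D
Char 6 ('D'): step: R->0, L->4 (L advanced); D->plug->C->R->G->L->B->refl->F->L'->B->R'->A->plug->A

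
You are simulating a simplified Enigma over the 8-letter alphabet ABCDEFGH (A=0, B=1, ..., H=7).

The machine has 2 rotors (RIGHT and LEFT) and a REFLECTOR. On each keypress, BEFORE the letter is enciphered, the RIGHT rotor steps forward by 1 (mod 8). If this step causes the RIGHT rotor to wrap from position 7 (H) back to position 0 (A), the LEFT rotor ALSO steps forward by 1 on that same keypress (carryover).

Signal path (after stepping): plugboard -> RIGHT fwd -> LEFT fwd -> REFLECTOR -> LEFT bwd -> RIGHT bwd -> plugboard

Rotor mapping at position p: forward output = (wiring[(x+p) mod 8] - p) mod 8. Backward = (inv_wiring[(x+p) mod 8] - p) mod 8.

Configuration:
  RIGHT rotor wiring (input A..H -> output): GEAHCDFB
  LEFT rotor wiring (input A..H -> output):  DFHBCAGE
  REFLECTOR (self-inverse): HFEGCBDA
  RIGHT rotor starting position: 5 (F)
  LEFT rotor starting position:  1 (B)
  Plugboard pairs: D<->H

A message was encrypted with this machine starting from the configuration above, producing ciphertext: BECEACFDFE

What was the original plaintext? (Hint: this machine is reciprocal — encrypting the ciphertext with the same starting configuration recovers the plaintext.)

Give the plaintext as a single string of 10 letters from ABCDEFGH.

Answer: DBAHCEACED

Derivation:
Char 1 ('B'): step: R->6, L=1; B->plug->B->R->D->L->B->refl->F->L'->F->R'->H->plug->D
Char 2 ('E'): step: R->7, L=1; E->plug->E->R->A->L->E->refl->C->L'->H->R'->B->plug->B
Char 3 ('C'): step: R->0, L->2 (L advanced); C->plug->C->R->A->L->F->refl->B->L'->G->R'->A->plug->A
Char 4 ('E'): step: R->1, L=2; E->plug->E->R->C->L->A->refl->H->L'->B->R'->D->plug->H
Char 5 ('A'): step: R->2, L=2; A->plug->A->R->G->L->B->refl->F->L'->A->R'->C->plug->C
Char 6 ('C'): step: R->3, L=2; C->plug->C->R->A->L->F->refl->B->L'->G->R'->E->plug->E
Char 7 ('F'): step: R->4, L=2; F->plug->F->R->A->L->F->refl->B->L'->G->R'->A->plug->A
Char 8 ('D'): step: R->5, L=2; D->plug->H->R->F->L->C->refl->E->L'->E->R'->C->plug->C
Char 9 ('F'): step: R->6, L=2; F->plug->F->R->B->L->H->refl->A->L'->C->R'->E->plug->E
Char 10 ('E'): step: R->7, L=2; E->plug->E->R->A->L->F->refl->B->L'->G->R'->H->plug->D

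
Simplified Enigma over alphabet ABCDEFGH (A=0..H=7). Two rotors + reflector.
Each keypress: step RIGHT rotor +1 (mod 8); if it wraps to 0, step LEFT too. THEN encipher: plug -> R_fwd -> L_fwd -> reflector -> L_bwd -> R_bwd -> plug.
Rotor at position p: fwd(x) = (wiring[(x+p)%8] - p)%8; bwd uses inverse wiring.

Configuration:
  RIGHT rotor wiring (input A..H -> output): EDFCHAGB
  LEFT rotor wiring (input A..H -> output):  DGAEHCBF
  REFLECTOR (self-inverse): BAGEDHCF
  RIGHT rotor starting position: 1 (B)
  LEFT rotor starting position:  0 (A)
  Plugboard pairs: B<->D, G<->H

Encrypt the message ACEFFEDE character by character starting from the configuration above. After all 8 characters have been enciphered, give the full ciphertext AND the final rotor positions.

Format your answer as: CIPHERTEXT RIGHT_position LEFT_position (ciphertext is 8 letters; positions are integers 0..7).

Char 1 ('A'): step: R->2, L=0; A->plug->A->R->D->L->E->refl->D->L'->A->R'->B->plug->D
Char 2 ('C'): step: R->3, L=0; C->plug->C->R->F->L->C->refl->G->L'->B->R'->F->plug->F
Char 3 ('E'): step: R->4, L=0; E->plug->E->R->A->L->D->refl->E->L'->D->R'->A->plug->A
Char 4 ('F'): step: R->5, L=0; F->plug->F->R->A->L->D->refl->E->L'->D->R'->A->plug->A
Char 5 ('F'): step: R->6, L=0; F->plug->F->R->E->L->H->refl->F->L'->H->R'->E->plug->E
Char 6 ('E'): step: R->7, L=0; E->plug->E->R->D->L->E->refl->D->L'->A->R'->F->plug->F
Char 7 ('D'): step: R->0, L->1 (L advanced); D->plug->B->R->D->L->G->refl->C->L'->H->R'->E->plug->E
Char 8 ('E'): step: R->1, L=1; E->plug->E->R->H->L->C->refl->G->L'->D->R'->H->plug->G
Final: ciphertext=DFAAEFEG, RIGHT=1, LEFT=1

Answer: DFAAEFEG 1 1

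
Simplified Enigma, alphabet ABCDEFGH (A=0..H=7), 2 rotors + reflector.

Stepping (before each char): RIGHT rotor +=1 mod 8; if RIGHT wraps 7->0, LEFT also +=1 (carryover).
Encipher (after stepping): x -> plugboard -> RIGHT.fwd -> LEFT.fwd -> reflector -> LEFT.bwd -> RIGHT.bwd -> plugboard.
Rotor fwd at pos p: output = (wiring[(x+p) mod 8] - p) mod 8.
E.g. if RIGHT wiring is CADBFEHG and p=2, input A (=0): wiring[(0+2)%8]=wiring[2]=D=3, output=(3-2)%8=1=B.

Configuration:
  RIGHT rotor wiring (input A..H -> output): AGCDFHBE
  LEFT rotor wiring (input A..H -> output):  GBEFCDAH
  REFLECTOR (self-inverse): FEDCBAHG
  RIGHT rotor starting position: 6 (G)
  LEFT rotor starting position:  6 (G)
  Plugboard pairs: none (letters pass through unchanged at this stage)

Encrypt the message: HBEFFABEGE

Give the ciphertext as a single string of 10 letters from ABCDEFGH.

Answer: CFHDBEEHDH

Derivation:
Char 1 ('H'): step: R->7, L=6; H->plug->H->R->C->L->A->refl->F->L'->H->R'->C->plug->C
Char 2 ('B'): step: R->0, L->7 (L advanced); B->plug->B->R->G->L->E->refl->B->L'->H->R'->F->plug->F
Char 3 ('E'): step: R->1, L=7; E->plug->E->R->G->L->E->refl->B->L'->H->R'->H->plug->H
Char 4 ('F'): step: R->2, L=7; F->plug->F->R->C->L->C->refl->D->L'->F->R'->D->plug->D
Char 5 ('F'): step: R->3, L=7; F->plug->F->R->F->L->D->refl->C->L'->C->R'->B->plug->B
Char 6 ('A'): step: R->4, L=7; A->plug->A->R->B->L->H->refl->G->L'->E->R'->E->plug->E
Char 7 ('B'): step: R->5, L=7; B->plug->B->R->E->L->G->refl->H->L'->B->R'->E->plug->E
Char 8 ('E'): step: R->6, L=7; E->plug->E->R->E->L->G->refl->H->L'->B->R'->H->plug->H
Char 9 ('G'): step: R->7, L=7; G->plug->G->R->A->L->A->refl->F->L'->D->R'->D->plug->D
Char 10 ('E'): step: R->0, L->0 (L advanced); E->plug->E->R->F->L->D->refl->C->L'->E->R'->H->plug->H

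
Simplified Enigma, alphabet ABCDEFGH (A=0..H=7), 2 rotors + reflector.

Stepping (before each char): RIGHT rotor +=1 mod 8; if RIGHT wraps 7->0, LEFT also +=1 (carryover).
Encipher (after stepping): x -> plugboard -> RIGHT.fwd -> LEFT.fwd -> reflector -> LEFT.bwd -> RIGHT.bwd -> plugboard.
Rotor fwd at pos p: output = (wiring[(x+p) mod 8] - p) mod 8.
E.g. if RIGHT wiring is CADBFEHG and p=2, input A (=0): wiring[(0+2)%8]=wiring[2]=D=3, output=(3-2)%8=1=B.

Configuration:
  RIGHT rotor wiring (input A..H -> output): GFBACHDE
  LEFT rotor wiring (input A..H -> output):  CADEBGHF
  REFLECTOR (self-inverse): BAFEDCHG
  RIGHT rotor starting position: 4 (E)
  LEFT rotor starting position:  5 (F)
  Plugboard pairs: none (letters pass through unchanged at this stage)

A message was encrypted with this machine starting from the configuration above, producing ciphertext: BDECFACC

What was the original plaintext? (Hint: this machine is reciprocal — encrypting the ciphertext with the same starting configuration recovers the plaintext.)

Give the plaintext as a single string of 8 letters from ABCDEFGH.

Answer: HGFBECFD

Derivation:
Char 1 ('B'): step: R->5, L=5; B->plug->B->R->G->L->H->refl->G->L'->F->R'->H->plug->H
Char 2 ('D'): step: R->6, L=5; D->plug->D->R->H->L->E->refl->D->L'->E->R'->G->plug->G
Char 3 ('E'): step: R->7, L=5; E->plug->E->R->B->L->C->refl->F->L'->D->R'->F->plug->F
Char 4 ('C'): step: R->0, L->6 (L advanced); C->plug->C->R->B->L->H->refl->G->L'->F->R'->B->plug->B
Char 5 ('F'): step: R->1, L=6; F->plug->F->R->C->L->E->refl->D->L'->G->R'->E->plug->E
Char 6 ('A'): step: R->2, L=6; A->plug->A->R->H->L->A->refl->B->L'->A->R'->C->plug->C
Char 7 ('C'): step: R->3, L=6; C->plug->C->R->E->L->F->refl->C->L'->D->R'->F->plug->F
Char 8 ('C'): step: R->4, L=6; C->plug->C->R->H->L->A->refl->B->L'->A->R'->D->plug->D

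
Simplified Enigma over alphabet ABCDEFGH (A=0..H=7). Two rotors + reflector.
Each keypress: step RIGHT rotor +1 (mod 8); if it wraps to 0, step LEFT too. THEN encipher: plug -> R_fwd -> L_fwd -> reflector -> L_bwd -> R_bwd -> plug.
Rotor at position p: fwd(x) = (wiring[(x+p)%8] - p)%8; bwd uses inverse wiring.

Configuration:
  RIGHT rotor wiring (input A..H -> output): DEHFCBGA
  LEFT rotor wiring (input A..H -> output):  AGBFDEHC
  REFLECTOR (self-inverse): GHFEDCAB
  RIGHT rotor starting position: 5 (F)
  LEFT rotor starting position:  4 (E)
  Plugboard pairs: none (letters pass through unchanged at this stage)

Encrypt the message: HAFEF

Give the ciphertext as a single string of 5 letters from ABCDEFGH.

Answer: EFECD

Derivation:
Char 1 ('H'): step: R->6, L=4; H->plug->H->R->D->L->G->refl->A->L'->B->R'->E->plug->E
Char 2 ('A'): step: R->7, L=4; A->plug->A->R->B->L->A->refl->G->L'->D->R'->F->plug->F
Char 3 ('F'): step: R->0, L->5 (L advanced); F->plug->F->R->B->L->C->refl->F->L'->C->R'->E->plug->E
Char 4 ('E'): step: R->1, L=5; E->plug->E->R->A->L->H->refl->B->L'->E->R'->C->plug->C
Char 5 ('F'): step: R->2, L=5; F->plug->F->R->G->L->A->refl->G->L'->H->R'->D->plug->D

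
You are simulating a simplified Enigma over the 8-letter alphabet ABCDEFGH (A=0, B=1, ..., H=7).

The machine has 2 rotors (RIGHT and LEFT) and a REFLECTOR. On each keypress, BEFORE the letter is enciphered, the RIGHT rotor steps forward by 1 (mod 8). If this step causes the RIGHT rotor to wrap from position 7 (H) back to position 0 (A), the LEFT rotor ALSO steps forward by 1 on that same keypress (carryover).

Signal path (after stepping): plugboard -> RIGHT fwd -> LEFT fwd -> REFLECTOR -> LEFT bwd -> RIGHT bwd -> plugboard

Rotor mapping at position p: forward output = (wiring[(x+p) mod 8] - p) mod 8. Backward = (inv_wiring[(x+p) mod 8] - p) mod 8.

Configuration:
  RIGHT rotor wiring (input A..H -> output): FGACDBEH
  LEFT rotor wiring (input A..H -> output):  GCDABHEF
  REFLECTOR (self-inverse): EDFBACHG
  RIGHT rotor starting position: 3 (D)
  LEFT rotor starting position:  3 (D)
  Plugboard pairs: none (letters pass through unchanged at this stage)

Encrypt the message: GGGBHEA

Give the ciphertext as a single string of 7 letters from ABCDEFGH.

Char 1 ('G'): step: R->4, L=3; G->plug->G->R->E->L->C->refl->F->L'->A->R'->C->plug->C
Char 2 ('G'): step: R->5, L=3; G->plug->G->R->F->L->D->refl->B->L'->D->R'->F->plug->F
Char 3 ('G'): step: R->6, L=3; G->plug->G->R->F->L->D->refl->B->L'->D->R'->H->plug->H
Char 4 ('B'): step: R->7, L=3; B->plug->B->R->G->L->H->refl->G->L'->B->R'->D->plug->D
Char 5 ('H'): step: R->0, L->4 (L advanced); H->plug->H->R->H->L->E->refl->A->L'->C->R'->D->plug->D
Char 6 ('E'): step: R->1, L=4; E->plug->E->R->A->L->F->refl->C->L'->E->R'->H->plug->H
Char 7 ('A'): step: R->2, L=4; A->plug->A->R->G->L->H->refl->G->L'->F->R'->F->plug->F

Answer: CFHDDHF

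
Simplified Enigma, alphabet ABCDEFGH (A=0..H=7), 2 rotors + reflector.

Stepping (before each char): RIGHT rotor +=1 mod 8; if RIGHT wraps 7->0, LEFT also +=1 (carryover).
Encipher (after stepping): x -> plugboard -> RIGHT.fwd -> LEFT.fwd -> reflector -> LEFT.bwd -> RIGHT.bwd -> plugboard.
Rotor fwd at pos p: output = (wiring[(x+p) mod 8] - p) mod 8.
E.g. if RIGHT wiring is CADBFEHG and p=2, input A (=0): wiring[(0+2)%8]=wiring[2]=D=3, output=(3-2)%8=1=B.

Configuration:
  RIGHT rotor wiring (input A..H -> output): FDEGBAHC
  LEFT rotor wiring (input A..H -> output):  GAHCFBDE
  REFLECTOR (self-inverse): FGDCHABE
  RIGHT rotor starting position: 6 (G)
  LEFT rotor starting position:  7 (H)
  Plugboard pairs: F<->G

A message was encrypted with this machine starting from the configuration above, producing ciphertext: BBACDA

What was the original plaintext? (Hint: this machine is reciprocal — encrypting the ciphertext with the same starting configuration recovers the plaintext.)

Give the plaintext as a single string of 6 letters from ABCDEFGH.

Answer: CDEAHF

Derivation:
Char 1 ('B'): step: R->7, L=7; B->plug->B->R->G->L->C->refl->D->L'->E->R'->C->plug->C
Char 2 ('B'): step: R->0, L->0 (L advanced); B->plug->B->R->D->L->C->refl->D->L'->G->R'->D->plug->D
Char 3 ('A'): step: R->1, L=0; A->plug->A->R->C->L->H->refl->E->L'->H->R'->E->plug->E
Char 4 ('C'): step: R->2, L=0; C->plug->C->R->H->L->E->refl->H->L'->C->R'->A->plug->A
Char 5 ('D'): step: R->3, L=0; D->plug->D->R->E->L->F->refl->A->L'->B->R'->H->plug->H
Char 6 ('A'): step: R->4, L=0; A->plug->A->R->F->L->B->refl->G->L'->A->R'->G->plug->F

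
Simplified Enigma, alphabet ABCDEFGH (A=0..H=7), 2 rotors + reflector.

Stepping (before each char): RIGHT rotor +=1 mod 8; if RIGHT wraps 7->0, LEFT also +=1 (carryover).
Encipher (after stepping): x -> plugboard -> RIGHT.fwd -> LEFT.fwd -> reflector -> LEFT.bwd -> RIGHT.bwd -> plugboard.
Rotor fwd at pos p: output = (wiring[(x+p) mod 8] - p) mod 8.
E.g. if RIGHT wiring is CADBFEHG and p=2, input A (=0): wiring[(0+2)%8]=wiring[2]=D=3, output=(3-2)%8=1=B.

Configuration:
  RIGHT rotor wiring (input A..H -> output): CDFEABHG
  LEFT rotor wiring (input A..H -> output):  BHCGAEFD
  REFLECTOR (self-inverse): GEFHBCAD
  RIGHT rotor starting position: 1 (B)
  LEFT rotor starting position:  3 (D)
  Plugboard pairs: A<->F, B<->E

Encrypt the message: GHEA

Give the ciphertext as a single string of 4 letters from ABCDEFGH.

Char 1 ('G'): step: R->2, L=3; G->plug->G->R->A->L->D->refl->H->L'->H->R'->D->plug->D
Char 2 ('H'): step: R->3, L=3; H->plug->H->R->C->L->B->refl->E->L'->G->R'->C->plug->C
Char 3 ('E'): step: R->4, L=3; E->plug->B->R->F->L->G->refl->A->L'->E->R'->A->plug->F
Char 4 ('A'): step: R->5, L=3; A->plug->F->R->A->L->D->refl->H->L'->H->R'->G->plug->G

Answer: DCFG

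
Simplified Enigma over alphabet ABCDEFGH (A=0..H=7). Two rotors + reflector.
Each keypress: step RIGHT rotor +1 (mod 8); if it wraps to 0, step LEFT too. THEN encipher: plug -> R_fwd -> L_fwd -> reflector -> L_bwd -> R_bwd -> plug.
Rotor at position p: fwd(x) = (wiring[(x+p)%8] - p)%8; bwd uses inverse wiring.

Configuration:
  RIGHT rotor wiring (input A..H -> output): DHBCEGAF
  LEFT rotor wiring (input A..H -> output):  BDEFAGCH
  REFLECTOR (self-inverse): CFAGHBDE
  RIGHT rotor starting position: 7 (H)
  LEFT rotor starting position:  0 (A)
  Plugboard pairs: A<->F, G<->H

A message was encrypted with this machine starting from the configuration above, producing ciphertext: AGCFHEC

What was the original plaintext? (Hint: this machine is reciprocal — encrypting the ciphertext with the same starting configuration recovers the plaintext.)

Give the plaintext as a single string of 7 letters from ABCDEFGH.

Answer: CDAACBA

Derivation:
Char 1 ('A'): step: R->0, L->1 (L advanced); A->plug->F->R->G->L->G->refl->D->L'->B->R'->C->plug->C
Char 2 ('G'): step: R->1, L=1; G->plug->H->R->C->L->E->refl->H->L'->D->R'->D->plug->D
Char 3 ('C'): step: R->2, L=1; C->plug->C->R->C->L->E->refl->H->L'->D->R'->F->plug->A
Char 4 ('F'): step: R->3, L=1; F->plug->A->R->H->L->A->refl->C->L'->A->R'->F->plug->A
Char 5 ('H'): step: R->4, L=1; H->plug->G->R->F->L->B->refl->F->L'->E->R'->C->plug->C
Char 6 ('E'): step: R->5, L=1; E->plug->E->R->C->L->E->refl->H->L'->D->R'->B->plug->B
Char 7 ('C'): step: R->6, L=1; C->plug->C->R->F->L->B->refl->F->L'->E->R'->F->plug->A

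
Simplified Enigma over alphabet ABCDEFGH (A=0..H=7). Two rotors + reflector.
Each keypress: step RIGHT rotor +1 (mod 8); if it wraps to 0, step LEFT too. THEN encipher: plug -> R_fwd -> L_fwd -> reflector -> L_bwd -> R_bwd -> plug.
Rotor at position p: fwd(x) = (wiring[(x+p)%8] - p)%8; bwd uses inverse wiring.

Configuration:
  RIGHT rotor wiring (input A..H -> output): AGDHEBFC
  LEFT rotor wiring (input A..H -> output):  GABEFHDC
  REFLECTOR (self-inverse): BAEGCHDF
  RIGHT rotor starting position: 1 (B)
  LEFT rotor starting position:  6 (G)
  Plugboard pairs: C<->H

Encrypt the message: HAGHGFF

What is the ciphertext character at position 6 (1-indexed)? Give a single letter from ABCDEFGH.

Char 1 ('H'): step: R->2, L=6; H->plug->C->R->C->L->A->refl->B->L'->H->R'->D->plug->D
Char 2 ('A'): step: R->3, L=6; A->plug->A->R->E->L->D->refl->G->L'->F->R'->F->plug->F
Char 3 ('G'): step: R->4, L=6; G->plug->G->R->H->L->B->refl->A->L'->C->R'->F->plug->F
Char 4 ('H'): step: R->5, L=6; H->plug->C->R->F->L->G->refl->D->L'->E->R'->A->plug->A
Char 5 ('G'): step: R->6, L=6; G->plug->G->R->G->L->H->refl->F->L'->A->R'->D->plug->D
Char 6 ('F'): step: R->7, L=6; F->plug->F->R->F->L->G->refl->D->L'->E->R'->D->plug->D

D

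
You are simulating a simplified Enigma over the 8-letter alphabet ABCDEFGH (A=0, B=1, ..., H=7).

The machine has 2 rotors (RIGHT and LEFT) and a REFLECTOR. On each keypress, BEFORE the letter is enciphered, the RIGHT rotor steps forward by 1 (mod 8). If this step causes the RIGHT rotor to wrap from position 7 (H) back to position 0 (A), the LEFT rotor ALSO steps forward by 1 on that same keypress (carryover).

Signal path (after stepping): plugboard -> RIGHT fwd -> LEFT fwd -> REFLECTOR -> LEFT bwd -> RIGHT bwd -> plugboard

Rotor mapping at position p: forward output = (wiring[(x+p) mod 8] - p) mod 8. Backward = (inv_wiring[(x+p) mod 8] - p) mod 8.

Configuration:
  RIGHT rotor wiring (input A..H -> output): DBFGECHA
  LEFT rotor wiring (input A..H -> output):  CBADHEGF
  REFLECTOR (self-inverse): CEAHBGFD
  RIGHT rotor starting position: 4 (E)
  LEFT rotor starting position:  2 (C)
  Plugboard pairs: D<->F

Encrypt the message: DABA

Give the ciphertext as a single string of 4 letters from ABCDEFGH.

Char 1 ('D'): step: R->5, L=2; D->plug->F->R->A->L->G->refl->F->L'->C->R'->B->plug->B
Char 2 ('A'): step: R->6, L=2; A->plug->A->R->B->L->B->refl->E->L'->E->R'->H->plug->H
Char 3 ('B'): step: R->7, L=2; B->plug->B->R->E->L->E->refl->B->L'->B->R'->A->plug->A
Char 4 ('A'): step: R->0, L->3 (L advanced); A->plug->A->R->D->L->D->refl->H->L'->F->R'->C->plug->C

Answer: BHAC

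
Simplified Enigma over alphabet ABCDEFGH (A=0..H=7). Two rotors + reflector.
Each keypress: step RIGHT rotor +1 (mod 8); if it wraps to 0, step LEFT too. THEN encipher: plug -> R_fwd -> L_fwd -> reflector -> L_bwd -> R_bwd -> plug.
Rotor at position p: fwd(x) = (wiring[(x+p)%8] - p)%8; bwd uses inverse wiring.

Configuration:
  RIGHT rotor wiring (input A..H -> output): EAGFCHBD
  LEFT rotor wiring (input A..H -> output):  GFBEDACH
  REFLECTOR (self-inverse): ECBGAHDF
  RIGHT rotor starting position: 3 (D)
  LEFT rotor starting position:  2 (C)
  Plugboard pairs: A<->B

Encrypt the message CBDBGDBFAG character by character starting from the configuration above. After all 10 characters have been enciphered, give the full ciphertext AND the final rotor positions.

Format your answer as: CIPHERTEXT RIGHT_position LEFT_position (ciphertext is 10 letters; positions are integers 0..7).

Answer: EFHEBCFCGC 5 3

Derivation:
Char 1 ('C'): step: R->4, L=2; C->plug->C->R->F->L->F->refl->H->L'->A->R'->E->plug->E
Char 2 ('B'): step: R->5, L=2; B->plug->A->R->C->L->B->refl->C->L'->B->R'->F->plug->F
Char 3 ('D'): step: R->6, L=2; D->plug->D->R->C->L->B->refl->C->L'->B->R'->H->plug->H
Char 4 ('B'): step: R->7, L=2; B->plug->A->R->E->L->A->refl->E->L'->G->R'->E->plug->E
Char 5 ('G'): step: R->0, L->3 (L advanced); G->plug->G->R->B->L->A->refl->E->L'->E->R'->A->plug->B
Char 6 ('D'): step: R->1, L=3; D->plug->D->R->B->L->A->refl->E->L'->E->R'->C->plug->C
Char 7 ('B'): step: R->2, L=3; B->plug->A->R->E->L->E->refl->A->L'->B->R'->F->plug->F
Char 8 ('F'): step: R->3, L=3; F->plug->F->R->B->L->A->refl->E->L'->E->R'->C->plug->C
Char 9 ('A'): step: R->4, L=3; A->plug->B->R->D->L->H->refl->F->L'->C->R'->G->plug->G
Char 10 ('G'): step: R->5, L=3; G->plug->G->R->A->L->B->refl->C->L'->G->R'->C->plug->C
Final: ciphertext=EFHEBCFCGC, RIGHT=5, LEFT=3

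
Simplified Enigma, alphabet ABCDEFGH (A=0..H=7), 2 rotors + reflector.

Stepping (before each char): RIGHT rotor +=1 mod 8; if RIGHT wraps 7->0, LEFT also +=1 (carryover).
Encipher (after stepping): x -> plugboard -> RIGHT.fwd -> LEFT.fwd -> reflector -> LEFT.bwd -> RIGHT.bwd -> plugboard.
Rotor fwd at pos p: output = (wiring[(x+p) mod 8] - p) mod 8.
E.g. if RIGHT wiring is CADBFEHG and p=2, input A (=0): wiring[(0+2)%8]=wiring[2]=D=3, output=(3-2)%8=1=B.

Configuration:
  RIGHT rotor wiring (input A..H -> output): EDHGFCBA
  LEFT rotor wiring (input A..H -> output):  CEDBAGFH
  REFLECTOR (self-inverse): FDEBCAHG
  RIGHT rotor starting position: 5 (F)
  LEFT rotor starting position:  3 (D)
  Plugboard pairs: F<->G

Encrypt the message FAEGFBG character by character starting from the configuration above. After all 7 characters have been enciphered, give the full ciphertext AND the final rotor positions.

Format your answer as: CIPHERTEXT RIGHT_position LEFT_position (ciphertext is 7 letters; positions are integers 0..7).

Answer: EECECAC 4 4

Derivation:
Char 1 ('F'): step: R->6, L=3; F->plug->G->R->H->L->A->refl->F->L'->B->R'->E->plug->E
Char 2 ('A'): step: R->7, L=3; A->plug->A->R->B->L->F->refl->A->L'->H->R'->E->plug->E
Char 3 ('E'): step: R->0, L->4 (L advanced); E->plug->E->R->F->L->A->refl->F->L'->H->R'->C->plug->C
Char 4 ('G'): step: R->1, L=4; G->plug->F->R->A->L->E->refl->C->L'->B->R'->E->plug->E
Char 5 ('F'): step: R->2, L=4; F->plug->G->R->C->L->B->refl->D->L'->D->R'->C->plug->C
Char 6 ('B'): step: R->3, L=4; B->plug->B->R->C->L->B->refl->D->L'->D->R'->A->plug->A
Char 7 ('G'): step: R->4, L=4; G->plug->F->R->H->L->F->refl->A->L'->F->R'->C->plug->C
Final: ciphertext=EECECAC, RIGHT=4, LEFT=4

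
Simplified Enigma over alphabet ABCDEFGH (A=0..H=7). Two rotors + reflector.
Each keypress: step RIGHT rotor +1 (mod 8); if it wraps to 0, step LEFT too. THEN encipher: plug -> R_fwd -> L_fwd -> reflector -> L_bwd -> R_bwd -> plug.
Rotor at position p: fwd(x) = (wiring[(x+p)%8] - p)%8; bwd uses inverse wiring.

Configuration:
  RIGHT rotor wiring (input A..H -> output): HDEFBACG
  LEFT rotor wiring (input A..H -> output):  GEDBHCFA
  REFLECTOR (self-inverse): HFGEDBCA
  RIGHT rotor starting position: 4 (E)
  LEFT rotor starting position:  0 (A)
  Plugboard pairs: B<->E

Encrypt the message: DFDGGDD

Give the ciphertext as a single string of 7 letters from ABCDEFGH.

Answer: CAEHDAF

Derivation:
Char 1 ('D'): step: R->5, L=0; D->plug->D->R->C->L->D->refl->E->L'->B->R'->C->plug->C
Char 2 ('F'): step: R->6, L=0; F->plug->F->R->H->L->A->refl->H->L'->E->R'->A->plug->A
Char 3 ('D'): step: R->7, L=0; D->plug->D->R->F->L->C->refl->G->L'->A->R'->B->plug->E
Char 4 ('G'): step: R->0, L->1 (L advanced); G->plug->G->R->C->L->A->refl->H->L'->G->R'->H->plug->H
Char 5 ('G'): step: R->1, L=1; G->plug->G->R->F->L->E->refl->D->L'->A->R'->D->plug->D
Char 6 ('D'): step: R->2, L=1; D->plug->D->R->G->L->H->refl->A->L'->C->R'->A->plug->A
Char 7 ('D'): step: R->3, L=1; D->plug->D->R->H->L->F->refl->B->L'->E->R'->F->plug->F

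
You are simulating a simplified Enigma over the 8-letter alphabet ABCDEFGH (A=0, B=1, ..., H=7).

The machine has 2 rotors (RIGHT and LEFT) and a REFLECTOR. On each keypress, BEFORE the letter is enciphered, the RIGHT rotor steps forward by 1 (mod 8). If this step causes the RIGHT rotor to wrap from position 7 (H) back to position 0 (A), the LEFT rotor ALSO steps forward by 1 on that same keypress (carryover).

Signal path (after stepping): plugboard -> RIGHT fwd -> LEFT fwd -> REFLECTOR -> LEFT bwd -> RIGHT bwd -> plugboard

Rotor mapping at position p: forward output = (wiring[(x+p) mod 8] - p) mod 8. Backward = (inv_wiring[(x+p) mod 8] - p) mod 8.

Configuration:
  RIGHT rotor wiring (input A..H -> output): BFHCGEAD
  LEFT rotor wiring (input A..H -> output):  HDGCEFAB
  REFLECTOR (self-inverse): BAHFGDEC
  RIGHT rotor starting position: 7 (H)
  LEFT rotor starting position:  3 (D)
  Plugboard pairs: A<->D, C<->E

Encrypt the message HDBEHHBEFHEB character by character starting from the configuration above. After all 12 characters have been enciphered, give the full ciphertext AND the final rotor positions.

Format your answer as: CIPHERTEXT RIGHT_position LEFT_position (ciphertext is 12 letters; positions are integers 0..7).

Char 1 ('H'): step: R->0, L->4 (L advanced); H->plug->H->R->D->L->F->refl->D->L'->E->R'->F->plug->F
Char 2 ('D'): step: R->1, L=4; D->plug->A->R->E->L->D->refl->F->L'->D->R'->E->plug->C
Char 3 ('B'): step: R->2, L=4; B->plug->B->R->A->L->A->refl->B->L'->B->R'->F->plug->F
Char 4 ('E'): step: R->3, L=4; E->plug->C->R->B->L->B->refl->A->L'->A->R'->E->plug->C
Char 5 ('H'): step: R->4, L=4; H->plug->H->R->G->L->C->refl->H->L'->F->R'->E->plug->C
Char 6 ('H'): step: R->5, L=4; H->plug->H->R->B->L->B->refl->A->L'->A->R'->E->plug->C
Char 7 ('B'): step: R->6, L=4; B->plug->B->R->F->L->H->refl->C->L'->G->R'->H->plug->H
Char 8 ('E'): step: R->7, L=4; E->plug->C->R->G->L->C->refl->H->L'->F->R'->G->plug->G
Char 9 ('F'): step: R->0, L->5 (L advanced); F->plug->F->R->E->L->G->refl->E->L'->C->R'->D->plug->A
Char 10 ('H'): step: R->1, L=5; H->plug->H->R->A->L->A->refl->B->L'->F->R'->D->plug->A
Char 11 ('E'): step: R->2, L=5; E->plug->C->R->E->L->G->refl->E->L'->C->R'->D->plug->A
Char 12 ('B'): step: R->3, L=5; B->plug->B->R->D->L->C->refl->H->L'->H->R'->A->plug->D
Final: ciphertext=FCFCCCHGAAAD, RIGHT=3, LEFT=5

Answer: FCFCCCHGAAAD 3 5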